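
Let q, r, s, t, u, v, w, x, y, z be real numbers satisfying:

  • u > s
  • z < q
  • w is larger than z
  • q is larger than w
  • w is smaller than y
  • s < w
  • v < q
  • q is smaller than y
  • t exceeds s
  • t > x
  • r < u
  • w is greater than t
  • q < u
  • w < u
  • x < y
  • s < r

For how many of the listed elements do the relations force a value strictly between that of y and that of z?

2

Chaining upward from z reaches: w, q, u.
Chaining downward from y reaches: x, s, t, w, v, q.
Strictly between z and y are those in both lists: w, q — 2 elements.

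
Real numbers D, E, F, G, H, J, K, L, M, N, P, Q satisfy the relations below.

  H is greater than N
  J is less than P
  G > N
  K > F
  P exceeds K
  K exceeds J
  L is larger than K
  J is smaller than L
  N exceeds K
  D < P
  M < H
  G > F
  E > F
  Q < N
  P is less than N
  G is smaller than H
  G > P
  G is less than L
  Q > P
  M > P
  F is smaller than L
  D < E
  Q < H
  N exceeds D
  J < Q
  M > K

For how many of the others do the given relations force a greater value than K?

From K the given relations immediately reach P, M, N, L.
From those, Q, G, H — 7 in total.
No other element is forced above K by the given relations, so the count is 7.

7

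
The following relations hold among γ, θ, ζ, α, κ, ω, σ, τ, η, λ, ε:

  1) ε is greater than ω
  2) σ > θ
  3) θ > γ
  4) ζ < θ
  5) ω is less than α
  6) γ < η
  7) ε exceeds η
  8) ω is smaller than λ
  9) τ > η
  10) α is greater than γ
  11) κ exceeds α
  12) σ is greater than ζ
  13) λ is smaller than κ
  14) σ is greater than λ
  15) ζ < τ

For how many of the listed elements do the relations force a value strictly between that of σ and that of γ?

The relations place γ below σ. An element lies strictly between them when it is forced above γ and also forced below σ.
Above γ: {η, α, τ, κ, θ, ε}. Below σ: {ω, ζ, λ, θ}.
Intersection: {θ} — 1.

1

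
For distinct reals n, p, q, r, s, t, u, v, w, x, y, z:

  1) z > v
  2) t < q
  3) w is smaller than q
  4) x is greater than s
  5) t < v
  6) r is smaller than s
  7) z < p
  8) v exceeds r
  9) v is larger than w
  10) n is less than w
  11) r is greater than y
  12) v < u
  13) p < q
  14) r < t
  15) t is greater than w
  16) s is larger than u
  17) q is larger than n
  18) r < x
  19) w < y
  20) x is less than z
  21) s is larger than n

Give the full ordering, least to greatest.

Each adjacent pair is fixed by a given relation: n < w; w < y; y < r; r < t; t < v; v < u; u < s; s < x; x < z; z < p; p < q. Chaining them end to end gives the full order.

n < w < y < r < t < v < u < s < x < z < p < q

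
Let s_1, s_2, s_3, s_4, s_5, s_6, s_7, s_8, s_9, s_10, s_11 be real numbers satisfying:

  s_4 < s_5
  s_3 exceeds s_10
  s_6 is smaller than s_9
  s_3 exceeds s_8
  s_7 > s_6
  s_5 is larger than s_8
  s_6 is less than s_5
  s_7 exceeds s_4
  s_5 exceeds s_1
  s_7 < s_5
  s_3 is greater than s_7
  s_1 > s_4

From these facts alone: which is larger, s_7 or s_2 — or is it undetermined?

undetermined

Following every chain through s_2: nothing is chained to s_2.
s_7 is not reached, and no chain runs the other way from s_7 to s_2.
So the given relations leave the order of s_2 and s_7 undetermined.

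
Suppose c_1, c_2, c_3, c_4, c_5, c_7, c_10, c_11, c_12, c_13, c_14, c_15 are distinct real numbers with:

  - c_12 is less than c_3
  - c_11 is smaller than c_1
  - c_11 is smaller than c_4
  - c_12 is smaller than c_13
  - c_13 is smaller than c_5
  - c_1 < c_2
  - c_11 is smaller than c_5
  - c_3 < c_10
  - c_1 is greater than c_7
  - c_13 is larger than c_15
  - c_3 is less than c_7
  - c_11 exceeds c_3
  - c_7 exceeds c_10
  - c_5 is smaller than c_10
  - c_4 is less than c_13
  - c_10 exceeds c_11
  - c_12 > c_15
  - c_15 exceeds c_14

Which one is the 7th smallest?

The consecutive relations fix a unique order: c_14 < c_15 < c_12 < c_3 < c_11 < c_4 < c_13 < c_5 < c_10 < c_7 < c_1 < c_2.
The 7th smallest is c_13.

c_13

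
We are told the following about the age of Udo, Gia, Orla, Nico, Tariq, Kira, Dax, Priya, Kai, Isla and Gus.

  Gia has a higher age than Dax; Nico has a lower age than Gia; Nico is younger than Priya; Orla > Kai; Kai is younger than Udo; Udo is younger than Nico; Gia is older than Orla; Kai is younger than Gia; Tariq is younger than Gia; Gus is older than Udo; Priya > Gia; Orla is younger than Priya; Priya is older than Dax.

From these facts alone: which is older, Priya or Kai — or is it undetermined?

Kai < Udo < Nico < Gia < Priya, by transitivity through Udo, Nico, Gia.
So Priya is older.

Priya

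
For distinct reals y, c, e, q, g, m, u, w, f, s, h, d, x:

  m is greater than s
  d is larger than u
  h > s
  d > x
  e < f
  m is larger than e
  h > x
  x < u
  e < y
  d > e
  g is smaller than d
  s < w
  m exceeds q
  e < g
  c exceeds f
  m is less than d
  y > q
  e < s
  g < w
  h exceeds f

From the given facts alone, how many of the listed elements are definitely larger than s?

4

From s the given relations immediately reach h, m, w.
From those, d — 4 in total.
No other element is forced above s by the given relations, so the count is 4.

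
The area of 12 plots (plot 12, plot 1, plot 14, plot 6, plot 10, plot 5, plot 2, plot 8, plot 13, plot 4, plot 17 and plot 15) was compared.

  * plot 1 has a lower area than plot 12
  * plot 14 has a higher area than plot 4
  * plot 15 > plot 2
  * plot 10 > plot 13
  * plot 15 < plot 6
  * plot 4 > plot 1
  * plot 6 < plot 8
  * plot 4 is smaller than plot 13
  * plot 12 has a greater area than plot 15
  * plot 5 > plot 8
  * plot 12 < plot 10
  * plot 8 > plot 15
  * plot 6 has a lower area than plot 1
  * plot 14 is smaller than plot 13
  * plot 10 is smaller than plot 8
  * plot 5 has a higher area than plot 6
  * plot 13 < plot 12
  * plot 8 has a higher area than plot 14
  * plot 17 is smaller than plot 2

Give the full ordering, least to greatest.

Nothing is placed below plot 17, so it is least; from there plot 17 < plot 2; plot 2 < plot 15; plot 15 < plot 6; plot 6 < plot 1; plot 1 < plot 4; plot 4 < plot 14; plot 14 < plot 13; plot 13 < plot 12; plot 12 < plot 10; plot 10 < plot 8; plot 8 < plot 5, each given directly.

plot 17 < plot 2 < plot 15 < plot 6 < plot 1 < plot 4 < plot 14 < plot 13 < plot 12 < plot 10 < plot 8 < plot 5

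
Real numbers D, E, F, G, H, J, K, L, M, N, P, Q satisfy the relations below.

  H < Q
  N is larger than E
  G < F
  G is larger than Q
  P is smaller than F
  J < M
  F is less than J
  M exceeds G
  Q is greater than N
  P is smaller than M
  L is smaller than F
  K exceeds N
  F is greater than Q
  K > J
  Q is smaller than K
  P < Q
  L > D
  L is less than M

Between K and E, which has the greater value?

E < N and N < Q give E < Q.
Then Q < G extends the chain to G.
Then G < F extends the chain to F.
With F < J: E < N < Q < G < F < J.
Then J < K extends the chain to K.
So E < K; K is the larger of the two.

K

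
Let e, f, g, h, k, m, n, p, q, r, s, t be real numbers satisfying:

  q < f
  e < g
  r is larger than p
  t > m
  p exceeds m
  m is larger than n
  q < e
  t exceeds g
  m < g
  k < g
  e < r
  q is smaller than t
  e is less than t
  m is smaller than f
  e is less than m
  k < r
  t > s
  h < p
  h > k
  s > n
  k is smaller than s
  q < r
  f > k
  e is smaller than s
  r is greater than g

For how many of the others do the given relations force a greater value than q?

8

Directly above q: e, t, r, f.
One step further: m, g, s (7 so far).
One step further: p (8 so far).
No other element is forced above q by the given relations, so the count is 8.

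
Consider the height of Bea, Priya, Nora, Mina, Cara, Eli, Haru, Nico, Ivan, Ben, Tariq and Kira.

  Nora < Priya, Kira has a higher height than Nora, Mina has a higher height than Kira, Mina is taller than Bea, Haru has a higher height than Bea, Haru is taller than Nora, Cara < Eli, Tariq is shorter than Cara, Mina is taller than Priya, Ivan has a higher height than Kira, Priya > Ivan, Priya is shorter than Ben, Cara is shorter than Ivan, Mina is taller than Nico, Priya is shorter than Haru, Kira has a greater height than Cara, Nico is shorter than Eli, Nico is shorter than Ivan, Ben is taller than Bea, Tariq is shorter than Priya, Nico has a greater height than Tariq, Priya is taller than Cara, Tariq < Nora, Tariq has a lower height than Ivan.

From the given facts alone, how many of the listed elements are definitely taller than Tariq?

The elements the relations force above Tariq are Nora, Cara, Nico, Kira, Ivan, Priya, Eli, Ben, Mina, Haru — no chain reaches any other.
That is 10.

10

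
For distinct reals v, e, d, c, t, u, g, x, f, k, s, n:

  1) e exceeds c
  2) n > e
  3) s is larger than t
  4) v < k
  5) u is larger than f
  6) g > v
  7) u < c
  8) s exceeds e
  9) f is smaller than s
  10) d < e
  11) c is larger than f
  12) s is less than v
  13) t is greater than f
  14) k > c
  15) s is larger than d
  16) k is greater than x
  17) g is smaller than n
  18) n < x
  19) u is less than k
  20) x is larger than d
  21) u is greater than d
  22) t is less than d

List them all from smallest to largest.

f < t < d < u < c < e < s < v < g < n < x < k

Each adjacent pair is fixed by a given relation: f < t; t < d; d < u; u < c; c < e; e < s; s < v; v < g; g < n; n < x; x < k. Chaining them end to end gives the full order.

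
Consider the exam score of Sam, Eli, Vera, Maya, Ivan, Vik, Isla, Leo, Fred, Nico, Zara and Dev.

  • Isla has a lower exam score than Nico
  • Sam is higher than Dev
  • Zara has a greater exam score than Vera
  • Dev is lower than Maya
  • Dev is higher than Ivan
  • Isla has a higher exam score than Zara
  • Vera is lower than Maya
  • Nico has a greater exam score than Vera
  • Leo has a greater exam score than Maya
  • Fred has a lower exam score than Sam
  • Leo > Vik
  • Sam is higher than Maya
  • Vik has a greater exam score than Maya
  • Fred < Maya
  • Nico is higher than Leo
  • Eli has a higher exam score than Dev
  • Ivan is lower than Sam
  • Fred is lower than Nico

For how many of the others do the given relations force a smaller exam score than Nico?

9

From Nico the given relations immediately reach Fred, Vera, Leo, Isla.
From those, Maya, Vik, Zara — 7 in total.
From those, Dev — 8 in total.
From those, Ivan — 9 in total.
Nothing else is reachable below Nico; 9 in all.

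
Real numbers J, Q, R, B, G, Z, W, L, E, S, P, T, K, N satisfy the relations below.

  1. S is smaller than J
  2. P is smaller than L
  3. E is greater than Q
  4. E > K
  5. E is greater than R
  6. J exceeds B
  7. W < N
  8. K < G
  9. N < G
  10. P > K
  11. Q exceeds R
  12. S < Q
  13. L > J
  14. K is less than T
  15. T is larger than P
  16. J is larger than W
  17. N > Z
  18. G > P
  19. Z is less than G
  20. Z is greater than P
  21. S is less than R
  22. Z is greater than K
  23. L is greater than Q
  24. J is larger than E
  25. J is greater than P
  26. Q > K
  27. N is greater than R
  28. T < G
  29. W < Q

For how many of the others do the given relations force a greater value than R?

The elements the relations force above R are N, Q, E, J, G, L — no chain reaches any other.
That is 6.

6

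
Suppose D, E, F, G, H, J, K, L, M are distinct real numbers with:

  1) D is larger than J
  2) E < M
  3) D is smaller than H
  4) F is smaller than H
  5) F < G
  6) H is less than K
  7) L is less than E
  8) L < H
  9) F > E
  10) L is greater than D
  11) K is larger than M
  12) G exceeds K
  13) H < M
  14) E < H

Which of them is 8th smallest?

Piecing the relations together gives one ordering: J < D < L < E < F < H < M < K < G.
The 8th smallest is K.

K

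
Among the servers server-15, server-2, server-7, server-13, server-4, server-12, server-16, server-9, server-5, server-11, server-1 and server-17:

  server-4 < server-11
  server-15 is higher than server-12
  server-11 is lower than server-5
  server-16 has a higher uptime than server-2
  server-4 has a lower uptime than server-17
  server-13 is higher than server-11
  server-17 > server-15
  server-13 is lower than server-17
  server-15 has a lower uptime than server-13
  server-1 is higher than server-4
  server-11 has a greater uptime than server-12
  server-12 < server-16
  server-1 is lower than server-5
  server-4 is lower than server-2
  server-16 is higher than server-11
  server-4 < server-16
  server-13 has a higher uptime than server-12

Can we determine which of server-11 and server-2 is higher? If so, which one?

undetermined

Following every chain through server-11: above server-11 we get server-5, server-16, server-13, server-17; below server-11 we get server-12, server-4.
server-2 is not reached, and no chain runs the other way from server-2 to server-11.
So the given relations leave the order of server-11 and server-2 undetermined.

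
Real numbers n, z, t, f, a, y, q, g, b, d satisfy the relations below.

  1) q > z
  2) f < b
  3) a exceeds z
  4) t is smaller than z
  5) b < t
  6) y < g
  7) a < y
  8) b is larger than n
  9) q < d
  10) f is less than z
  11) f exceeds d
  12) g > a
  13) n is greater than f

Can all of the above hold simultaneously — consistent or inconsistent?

Chaining the given relations yields q < d < f < n < b < t < z, so q < z. But one relation states z < q. These cannot both hold.

inconsistent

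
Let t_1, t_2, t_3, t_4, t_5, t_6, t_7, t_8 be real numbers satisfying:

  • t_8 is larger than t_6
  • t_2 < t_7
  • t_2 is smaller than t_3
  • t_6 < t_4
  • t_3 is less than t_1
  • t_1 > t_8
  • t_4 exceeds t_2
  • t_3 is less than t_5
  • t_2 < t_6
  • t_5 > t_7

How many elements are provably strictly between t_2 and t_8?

1

The relations place t_2 below t_8. An element lies strictly between them when it is forced above t_2 and also forced below t_8.
Above t_2: {t_7, t_6, t_4, t_3, t_1, t_5}. Below t_8: {t_6}.
Intersection: {t_6} — 1.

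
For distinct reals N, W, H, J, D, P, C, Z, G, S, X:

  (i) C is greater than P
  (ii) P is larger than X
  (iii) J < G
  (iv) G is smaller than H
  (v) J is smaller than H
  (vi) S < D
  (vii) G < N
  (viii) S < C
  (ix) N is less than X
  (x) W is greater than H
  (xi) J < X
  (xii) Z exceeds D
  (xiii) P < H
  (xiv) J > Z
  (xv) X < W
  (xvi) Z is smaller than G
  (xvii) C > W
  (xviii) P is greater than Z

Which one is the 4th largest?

P

Piecing the relations together gives one ordering: S < D < Z < J < G < N < X < P < H < W < C.
The 4th largest is P.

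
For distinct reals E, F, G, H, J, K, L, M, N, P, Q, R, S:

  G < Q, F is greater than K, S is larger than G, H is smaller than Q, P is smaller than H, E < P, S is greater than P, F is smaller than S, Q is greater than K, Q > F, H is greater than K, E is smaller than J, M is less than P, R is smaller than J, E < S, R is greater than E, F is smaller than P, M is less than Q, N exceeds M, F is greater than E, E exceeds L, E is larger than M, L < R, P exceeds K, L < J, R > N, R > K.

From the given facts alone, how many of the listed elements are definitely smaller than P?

5

Directly below P: M, E, K, F.
One step further: L (5 so far).
Nothing else is reachable below P; 5 in all.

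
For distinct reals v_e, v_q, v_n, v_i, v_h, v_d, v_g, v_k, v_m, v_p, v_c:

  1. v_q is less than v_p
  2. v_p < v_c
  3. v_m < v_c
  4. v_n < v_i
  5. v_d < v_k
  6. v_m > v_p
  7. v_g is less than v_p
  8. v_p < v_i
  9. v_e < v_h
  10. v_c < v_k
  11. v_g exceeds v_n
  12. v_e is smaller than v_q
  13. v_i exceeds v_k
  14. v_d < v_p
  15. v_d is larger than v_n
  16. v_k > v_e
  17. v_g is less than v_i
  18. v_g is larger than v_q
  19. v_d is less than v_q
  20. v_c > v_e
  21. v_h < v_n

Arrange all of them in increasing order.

Each adjacent pair is fixed by a given relation: v_e < v_h; v_h < v_n; v_n < v_d; v_d < v_q; v_q < v_g; v_g < v_p; v_p < v_m; v_m < v_c; v_c < v_k; v_k < v_i. Chaining them end to end gives the full order.

v_e < v_h < v_n < v_d < v_q < v_g < v_p < v_m < v_c < v_k < v_i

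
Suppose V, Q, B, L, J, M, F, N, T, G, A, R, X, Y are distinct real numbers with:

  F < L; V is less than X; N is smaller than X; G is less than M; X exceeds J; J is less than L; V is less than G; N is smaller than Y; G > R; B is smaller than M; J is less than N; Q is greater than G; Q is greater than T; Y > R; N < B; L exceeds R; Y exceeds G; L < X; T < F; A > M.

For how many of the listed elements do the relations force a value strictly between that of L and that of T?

The relations place T below L. An element lies strictly between them when it is forced above T and also forced below L.
Above T: {F, Q, X}. Below L: {J, R, F}.
Intersection: {F} — 1.

1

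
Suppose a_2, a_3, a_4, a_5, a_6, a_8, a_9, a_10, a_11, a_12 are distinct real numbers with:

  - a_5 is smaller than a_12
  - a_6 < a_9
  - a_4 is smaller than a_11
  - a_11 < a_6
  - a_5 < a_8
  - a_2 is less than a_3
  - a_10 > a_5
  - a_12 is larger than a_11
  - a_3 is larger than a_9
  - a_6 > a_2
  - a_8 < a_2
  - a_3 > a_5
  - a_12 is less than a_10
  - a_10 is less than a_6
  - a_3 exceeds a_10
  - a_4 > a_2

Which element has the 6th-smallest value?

Piecing the relations together gives one ordering: a_5 < a_8 < a_2 < a_4 < a_11 < a_12 < a_10 < a_6 < a_9 < a_3.
The 6th smallest is a_12.

a_12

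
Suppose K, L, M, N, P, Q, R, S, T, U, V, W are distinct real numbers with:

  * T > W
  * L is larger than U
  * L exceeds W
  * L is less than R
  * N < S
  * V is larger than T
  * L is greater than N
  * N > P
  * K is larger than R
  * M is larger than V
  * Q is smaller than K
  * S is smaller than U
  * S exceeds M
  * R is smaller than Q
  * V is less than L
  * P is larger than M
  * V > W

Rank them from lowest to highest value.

Nothing is placed below W, so it is least; from there W < T; T < V; V < M; M < P; P < N; N < S; S < U; U < L; L < R; R < Q; Q < K, each given directly.

W < T < V < M < P < N < S < U < L < R < Q < K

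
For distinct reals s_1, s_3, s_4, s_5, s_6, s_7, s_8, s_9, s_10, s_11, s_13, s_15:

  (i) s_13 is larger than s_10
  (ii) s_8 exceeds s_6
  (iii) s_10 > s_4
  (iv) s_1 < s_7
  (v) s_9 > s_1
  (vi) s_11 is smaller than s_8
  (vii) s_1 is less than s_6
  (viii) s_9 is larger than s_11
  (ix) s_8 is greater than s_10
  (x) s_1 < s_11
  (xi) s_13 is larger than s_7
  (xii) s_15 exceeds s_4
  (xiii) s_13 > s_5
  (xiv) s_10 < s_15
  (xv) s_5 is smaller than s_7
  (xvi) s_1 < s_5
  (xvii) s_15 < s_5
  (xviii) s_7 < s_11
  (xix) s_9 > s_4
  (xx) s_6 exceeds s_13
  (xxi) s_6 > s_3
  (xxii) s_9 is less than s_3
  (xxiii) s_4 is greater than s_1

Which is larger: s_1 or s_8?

s_8

s_1 < s_4 < s_15 < s_5 < s_7 < s_11 < s_9 < s_3 < s_6 < s_8, by transitivity through s_4, s_15, s_5, s_7, s_11, s_9, s_3, s_6.
So s_1 < s_8; s_8 is the larger of the two.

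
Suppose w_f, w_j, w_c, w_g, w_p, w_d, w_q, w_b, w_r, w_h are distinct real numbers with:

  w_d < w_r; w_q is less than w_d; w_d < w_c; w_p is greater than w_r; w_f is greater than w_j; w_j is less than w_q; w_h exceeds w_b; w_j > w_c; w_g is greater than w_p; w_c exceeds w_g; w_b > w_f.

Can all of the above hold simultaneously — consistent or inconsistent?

inconsistent

Chaining the given relations yields w_q < w_d < w_r < w_p < w_g < w_c < w_j, so w_q < w_j. But one relation states w_j < w_q. These cannot both hold.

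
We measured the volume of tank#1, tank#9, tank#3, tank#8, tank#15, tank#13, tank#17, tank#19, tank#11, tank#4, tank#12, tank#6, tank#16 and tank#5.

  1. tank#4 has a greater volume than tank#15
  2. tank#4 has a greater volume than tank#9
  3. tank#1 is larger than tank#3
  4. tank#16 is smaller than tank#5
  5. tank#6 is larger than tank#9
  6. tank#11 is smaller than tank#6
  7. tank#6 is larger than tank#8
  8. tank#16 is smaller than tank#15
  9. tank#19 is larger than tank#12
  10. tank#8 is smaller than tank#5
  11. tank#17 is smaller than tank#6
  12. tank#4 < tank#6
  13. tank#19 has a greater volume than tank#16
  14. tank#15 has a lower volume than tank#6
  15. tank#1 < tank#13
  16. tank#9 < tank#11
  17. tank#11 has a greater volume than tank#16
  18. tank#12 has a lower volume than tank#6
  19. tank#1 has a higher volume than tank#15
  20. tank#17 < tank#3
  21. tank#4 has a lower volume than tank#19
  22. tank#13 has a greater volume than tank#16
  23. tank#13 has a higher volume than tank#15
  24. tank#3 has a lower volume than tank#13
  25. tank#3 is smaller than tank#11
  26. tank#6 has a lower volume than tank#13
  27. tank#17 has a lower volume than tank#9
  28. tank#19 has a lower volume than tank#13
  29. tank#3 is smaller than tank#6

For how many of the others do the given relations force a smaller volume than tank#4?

The elements the relations force below tank#4 are tank#17, tank#16, tank#9, tank#15 — no chain reaches any other.
That is 4.

4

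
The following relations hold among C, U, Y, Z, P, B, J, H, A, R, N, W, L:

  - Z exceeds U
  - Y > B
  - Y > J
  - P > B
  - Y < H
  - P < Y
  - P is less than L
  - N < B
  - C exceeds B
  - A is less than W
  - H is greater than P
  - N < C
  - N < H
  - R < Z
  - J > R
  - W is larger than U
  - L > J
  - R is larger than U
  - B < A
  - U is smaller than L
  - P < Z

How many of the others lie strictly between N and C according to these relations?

Chaining upward from N reaches: B, P, Y, A, H, W, L, Z.
Chaining downward from C reaches: B.
Strictly between N and C are those in both lists: B — 1 element.

1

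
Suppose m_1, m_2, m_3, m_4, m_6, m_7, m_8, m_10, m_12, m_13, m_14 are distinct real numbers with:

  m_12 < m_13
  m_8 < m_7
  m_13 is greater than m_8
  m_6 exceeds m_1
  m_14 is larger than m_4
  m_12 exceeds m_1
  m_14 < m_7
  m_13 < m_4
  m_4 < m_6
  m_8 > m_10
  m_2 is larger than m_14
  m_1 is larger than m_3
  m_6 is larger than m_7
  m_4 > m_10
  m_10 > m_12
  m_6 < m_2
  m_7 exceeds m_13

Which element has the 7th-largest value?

Chaining the given pairs: m_3 < m_1 < m_12 < m_10 < m_8 < m_13 < m_4 < m_14 < m_7 < m_6 < m_2.
The 7th largest is m_8.

m_8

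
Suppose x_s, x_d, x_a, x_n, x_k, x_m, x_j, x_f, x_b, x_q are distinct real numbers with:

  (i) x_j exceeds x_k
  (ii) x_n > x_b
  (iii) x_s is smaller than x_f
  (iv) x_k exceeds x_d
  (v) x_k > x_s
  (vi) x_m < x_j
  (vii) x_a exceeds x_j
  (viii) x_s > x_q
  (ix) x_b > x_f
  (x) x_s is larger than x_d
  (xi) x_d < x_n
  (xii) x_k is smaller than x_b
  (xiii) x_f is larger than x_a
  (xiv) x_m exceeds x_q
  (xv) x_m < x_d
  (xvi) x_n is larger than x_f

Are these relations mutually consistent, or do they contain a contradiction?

consistent

Every relation is compatible with x_q < x_m < x_d < x_s < x_k < x_j < x_a < x_f < x_b < x_n; the set is consistent.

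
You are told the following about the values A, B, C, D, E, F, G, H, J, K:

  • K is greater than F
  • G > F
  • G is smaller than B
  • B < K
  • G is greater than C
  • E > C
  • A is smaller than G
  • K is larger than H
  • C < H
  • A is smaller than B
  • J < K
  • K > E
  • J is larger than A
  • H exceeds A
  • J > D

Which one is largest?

Chaining downward from K: directly below it, F, B, E, H, J; then D, A, C, G.
That covers every other element, and nothing is given above K, so K is the largest.

K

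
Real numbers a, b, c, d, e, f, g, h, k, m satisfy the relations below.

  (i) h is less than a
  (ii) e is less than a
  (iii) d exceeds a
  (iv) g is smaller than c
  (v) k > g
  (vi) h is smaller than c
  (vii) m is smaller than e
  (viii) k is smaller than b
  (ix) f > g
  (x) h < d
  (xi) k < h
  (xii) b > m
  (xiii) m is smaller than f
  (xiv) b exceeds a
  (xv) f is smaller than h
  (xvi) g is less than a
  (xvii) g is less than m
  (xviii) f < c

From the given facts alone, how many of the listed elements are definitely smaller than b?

The elements the relations force below b are g, m, k, f, h, e, a — no chain reaches any other.
That is 7.

7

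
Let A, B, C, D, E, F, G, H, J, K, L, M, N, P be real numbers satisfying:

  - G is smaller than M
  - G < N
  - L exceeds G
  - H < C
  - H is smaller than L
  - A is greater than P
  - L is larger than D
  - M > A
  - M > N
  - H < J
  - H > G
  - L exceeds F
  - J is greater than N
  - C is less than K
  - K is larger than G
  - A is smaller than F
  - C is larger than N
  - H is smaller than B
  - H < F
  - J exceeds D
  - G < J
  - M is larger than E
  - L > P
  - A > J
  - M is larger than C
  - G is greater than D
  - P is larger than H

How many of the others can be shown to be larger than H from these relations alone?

The elements the relations force above H are J, P, A, F, C, B, M, K, L — no chain reaches any other.
That is 9.

9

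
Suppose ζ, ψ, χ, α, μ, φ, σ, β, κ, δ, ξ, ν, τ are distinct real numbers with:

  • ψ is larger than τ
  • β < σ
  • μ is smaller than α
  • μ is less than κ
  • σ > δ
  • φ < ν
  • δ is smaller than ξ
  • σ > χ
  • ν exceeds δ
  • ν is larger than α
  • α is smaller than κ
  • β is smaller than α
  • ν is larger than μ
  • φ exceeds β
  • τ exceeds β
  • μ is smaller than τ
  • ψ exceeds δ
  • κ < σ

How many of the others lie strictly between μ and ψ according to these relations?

1

The relations place μ below ψ. An element lies strictly between them when it is forced above μ and also forced below ψ.
Above μ: {α, τ, ν, κ, σ}. Below ψ: {δ, β, τ}.
Intersection: {τ} — 1.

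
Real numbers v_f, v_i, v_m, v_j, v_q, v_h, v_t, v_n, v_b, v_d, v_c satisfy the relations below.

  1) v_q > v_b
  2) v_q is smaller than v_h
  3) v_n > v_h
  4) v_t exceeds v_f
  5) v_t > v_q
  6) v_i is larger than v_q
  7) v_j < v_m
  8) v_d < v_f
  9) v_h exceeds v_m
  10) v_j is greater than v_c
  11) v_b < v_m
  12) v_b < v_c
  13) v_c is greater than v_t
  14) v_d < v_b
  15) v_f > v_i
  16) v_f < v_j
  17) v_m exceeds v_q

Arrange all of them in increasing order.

Each adjacent pair is fixed by a given relation: v_d < v_b; v_b < v_q; v_q < v_i; v_i < v_f; v_f < v_t; v_t < v_c; v_c < v_j; v_j < v_m; v_m < v_h; v_h < v_n. Chaining them end to end gives the full order.

v_d < v_b < v_q < v_i < v_f < v_t < v_c < v_j < v_m < v_h < v_n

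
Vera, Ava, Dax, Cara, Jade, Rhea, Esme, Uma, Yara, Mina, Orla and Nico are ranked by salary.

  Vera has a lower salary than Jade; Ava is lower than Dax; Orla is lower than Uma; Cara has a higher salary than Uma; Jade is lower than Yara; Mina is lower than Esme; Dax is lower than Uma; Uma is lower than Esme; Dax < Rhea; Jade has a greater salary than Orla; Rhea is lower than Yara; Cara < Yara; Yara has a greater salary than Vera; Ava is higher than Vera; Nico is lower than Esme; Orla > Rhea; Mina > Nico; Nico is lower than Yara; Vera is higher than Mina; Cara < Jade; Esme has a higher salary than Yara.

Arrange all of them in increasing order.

Each adjacent pair is fixed by a given relation: Nico < Mina; Mina < Vera; Vera < Ava; Ava < Dax; Dax < Rhea; Rhea < Orla; Orla < Uma; Uma < Cara; Cara < Jade; Jade < Yara; Yara < Esme. Chaining them end to end gives the full order.

Nico < Mina < Vera < Ava < Dax < Rhea < Orla < Uma < Cara < Jade < Yara < Esme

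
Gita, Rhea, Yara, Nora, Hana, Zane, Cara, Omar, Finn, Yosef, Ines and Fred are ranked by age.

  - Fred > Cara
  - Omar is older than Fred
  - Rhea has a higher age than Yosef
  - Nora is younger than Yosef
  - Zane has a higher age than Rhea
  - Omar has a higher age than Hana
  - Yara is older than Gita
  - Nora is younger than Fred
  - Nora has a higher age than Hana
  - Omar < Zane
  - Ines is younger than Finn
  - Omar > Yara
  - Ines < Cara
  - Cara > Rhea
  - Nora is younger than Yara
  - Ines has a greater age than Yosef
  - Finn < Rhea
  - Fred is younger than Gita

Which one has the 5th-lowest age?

Chaining the given pairs: Hana < Nora < Yosef < Ines < Finn < Rhea < Cara < Fred < Gita < Yara < Omar < Zane.
Counting 5 from the smallest end gives Finn.

Finn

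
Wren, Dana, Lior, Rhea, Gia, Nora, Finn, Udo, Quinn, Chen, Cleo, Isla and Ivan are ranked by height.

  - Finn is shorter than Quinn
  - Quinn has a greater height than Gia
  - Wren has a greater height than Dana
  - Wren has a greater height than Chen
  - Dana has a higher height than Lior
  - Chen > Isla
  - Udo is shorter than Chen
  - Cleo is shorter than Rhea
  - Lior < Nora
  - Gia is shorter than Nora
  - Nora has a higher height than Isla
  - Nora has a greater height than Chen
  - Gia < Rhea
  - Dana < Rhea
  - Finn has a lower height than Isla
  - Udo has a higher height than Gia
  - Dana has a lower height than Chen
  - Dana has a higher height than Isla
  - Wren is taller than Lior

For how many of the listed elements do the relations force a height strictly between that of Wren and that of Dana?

The relations place Dana below Wren. An element lies strictly between them when it is forced above Dana and also forced below Wren.
Above Dana: {Chen, Nora, Rhea}. Below Wren: {Lior, Gia, Finn, Udo, Isla, Chen}.
Intersection: {Chen} — 1.

1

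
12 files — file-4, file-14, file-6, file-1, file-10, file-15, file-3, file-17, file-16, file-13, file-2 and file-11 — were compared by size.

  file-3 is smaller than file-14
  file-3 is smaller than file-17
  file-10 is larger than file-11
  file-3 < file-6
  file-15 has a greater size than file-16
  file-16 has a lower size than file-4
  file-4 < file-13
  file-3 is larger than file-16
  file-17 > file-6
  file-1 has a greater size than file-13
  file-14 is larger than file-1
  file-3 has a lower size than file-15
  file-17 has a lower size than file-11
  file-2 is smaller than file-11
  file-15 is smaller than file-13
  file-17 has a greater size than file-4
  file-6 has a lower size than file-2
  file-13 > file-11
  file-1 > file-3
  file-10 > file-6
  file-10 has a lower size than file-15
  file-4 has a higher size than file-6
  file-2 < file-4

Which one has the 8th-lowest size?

The consecutive relations fix a unique order: file-16 < file-3 < file-6 < file-2 < file-4 < file-17 < file-11 < file-10 < file-15 < file-13 < file-1 < file-14.
The 8th smallest is file-10.

file-10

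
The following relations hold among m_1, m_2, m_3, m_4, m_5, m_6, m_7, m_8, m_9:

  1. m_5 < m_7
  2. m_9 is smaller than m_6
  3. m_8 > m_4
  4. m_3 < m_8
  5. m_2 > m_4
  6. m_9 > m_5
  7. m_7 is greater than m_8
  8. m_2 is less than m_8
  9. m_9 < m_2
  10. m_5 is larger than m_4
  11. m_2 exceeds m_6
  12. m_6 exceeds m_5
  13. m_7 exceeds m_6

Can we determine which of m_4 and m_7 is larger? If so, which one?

m_4 < m_5 < m_9 < m_6 < m_2 < m_8 < m_7, by transitivity through m_5, m_9, m_6, m_2, m_8.
So m_7 is larger.

m_7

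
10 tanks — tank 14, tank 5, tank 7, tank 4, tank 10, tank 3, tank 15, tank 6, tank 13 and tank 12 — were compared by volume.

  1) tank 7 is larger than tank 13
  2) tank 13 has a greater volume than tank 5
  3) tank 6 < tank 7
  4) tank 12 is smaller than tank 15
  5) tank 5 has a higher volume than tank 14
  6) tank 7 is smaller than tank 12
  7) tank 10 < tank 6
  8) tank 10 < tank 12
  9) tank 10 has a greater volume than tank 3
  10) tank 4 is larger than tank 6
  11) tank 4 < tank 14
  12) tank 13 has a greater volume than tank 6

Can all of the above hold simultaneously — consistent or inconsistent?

Every relation is compatible with tank 3 < tank 10 < tank 6 < tank 4 < tank 14 < tank 5 < tank 13 < tank 7 < tank 12 < tank 15; the set is consistent.

consistent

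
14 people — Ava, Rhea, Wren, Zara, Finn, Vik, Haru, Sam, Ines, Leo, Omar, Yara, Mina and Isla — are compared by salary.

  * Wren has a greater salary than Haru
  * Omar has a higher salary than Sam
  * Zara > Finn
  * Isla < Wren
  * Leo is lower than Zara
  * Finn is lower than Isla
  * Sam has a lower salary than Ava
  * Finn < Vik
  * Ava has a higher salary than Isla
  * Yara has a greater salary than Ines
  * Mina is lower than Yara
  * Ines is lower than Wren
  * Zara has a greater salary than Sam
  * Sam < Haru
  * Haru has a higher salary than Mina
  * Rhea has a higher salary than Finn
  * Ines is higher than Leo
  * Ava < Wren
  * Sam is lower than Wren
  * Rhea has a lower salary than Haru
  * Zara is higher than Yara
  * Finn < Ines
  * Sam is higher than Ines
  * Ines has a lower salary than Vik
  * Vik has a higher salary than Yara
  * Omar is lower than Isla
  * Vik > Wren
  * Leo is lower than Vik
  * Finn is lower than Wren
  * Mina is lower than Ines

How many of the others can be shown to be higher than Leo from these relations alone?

10

From Leo the given relations immediately reach Ines, Zara, Vik.
From those, Sam, Yara, Wren — 6 in total.
From those, Omar, Ava, Haru — 9 in total.
From those, Isla — 10 in total.
No other element is forced above Leo by the given relations, so the count is 10.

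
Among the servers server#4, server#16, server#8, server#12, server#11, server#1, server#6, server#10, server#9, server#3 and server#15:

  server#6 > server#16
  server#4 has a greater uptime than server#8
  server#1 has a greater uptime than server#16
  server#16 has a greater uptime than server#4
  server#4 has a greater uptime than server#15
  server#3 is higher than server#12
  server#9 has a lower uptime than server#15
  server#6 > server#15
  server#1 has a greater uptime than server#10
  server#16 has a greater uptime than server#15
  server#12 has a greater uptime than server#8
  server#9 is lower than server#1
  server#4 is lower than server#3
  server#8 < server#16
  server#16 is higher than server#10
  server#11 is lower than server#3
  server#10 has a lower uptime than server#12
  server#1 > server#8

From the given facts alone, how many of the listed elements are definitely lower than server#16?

5

Directly below server#16: server#8, server#10, server#15, server#4.
One step further: server#9 (5 so far).
Nothing else is reachable below server#16; 5 in all.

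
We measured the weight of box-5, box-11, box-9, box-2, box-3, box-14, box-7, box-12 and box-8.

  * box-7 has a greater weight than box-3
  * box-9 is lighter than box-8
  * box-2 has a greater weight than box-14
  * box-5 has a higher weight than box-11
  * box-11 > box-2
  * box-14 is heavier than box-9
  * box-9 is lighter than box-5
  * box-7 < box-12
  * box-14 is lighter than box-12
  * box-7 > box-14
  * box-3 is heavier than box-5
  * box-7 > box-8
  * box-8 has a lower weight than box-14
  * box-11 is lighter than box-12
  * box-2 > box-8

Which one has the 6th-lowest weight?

The consecutive relations fix a unique order: box-9 < box-8 < box-14 < box-2 < box-11 < box-5 < box-3 < box-7 < box-12.
The 6th smallest is box-5.

box-5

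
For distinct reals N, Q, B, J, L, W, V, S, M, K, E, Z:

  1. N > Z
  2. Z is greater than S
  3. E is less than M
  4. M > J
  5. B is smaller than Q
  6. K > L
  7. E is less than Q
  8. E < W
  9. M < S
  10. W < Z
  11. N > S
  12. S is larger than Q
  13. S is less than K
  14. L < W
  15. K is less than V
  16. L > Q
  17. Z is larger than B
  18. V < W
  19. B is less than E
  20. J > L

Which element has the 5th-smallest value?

J

Piecing the relations together gives one ordering: B < E < Q < L < J < M < S < K < V < W < Z < N.
The 5th smallest is J.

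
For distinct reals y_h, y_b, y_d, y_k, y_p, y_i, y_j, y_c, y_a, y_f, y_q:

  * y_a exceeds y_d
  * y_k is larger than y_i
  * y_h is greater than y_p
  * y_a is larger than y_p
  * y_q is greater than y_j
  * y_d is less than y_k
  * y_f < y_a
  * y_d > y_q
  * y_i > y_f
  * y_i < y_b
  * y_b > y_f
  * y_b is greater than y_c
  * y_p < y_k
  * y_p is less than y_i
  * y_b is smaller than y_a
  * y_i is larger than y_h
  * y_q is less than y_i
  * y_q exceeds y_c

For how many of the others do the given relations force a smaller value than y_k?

The elements the relations force below y_k are y_c, y_j, y_f, y_p, y_q, y_h, y_i, y_d — no chain reaches any other.
That is 8.

8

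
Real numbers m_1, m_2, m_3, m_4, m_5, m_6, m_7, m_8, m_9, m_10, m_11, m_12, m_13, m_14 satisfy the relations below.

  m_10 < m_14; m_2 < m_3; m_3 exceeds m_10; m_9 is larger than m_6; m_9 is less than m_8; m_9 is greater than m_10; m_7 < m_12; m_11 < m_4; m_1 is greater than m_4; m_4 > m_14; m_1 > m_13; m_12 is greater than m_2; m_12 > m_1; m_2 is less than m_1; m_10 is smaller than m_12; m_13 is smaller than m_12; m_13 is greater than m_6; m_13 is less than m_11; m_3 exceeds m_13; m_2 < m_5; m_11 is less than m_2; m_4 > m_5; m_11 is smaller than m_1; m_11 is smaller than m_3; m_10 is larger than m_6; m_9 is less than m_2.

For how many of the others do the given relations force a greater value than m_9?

7

The elements the relations force above m_9 are m_2, m_8, m_5, m_4, m_1, m_12, m_3 — no chain reaches any other.
That is 7.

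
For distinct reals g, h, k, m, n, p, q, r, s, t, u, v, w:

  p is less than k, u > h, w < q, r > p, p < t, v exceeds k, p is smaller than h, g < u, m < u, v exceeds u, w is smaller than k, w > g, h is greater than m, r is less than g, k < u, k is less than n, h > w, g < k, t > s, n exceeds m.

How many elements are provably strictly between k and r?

2

Chaining upward from r reaches: g, w, h, n, q, u, v.
Chaining downward from k reaches: p, g, w.
Strictly between r and k are those in both lists: g, w — 2 elements.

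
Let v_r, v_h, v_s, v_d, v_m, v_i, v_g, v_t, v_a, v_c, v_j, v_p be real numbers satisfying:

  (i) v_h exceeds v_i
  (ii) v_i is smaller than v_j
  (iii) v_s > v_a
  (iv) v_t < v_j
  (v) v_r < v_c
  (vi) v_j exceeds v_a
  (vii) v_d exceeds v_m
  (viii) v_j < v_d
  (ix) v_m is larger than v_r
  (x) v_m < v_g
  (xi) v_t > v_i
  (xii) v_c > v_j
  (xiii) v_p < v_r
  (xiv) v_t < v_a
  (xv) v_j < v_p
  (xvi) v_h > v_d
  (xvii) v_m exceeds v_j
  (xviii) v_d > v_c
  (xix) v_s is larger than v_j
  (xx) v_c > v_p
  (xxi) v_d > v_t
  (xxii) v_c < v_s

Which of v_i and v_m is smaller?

v_i

v_i < v_t and v_t < v_a give v_i < v_a.
With v_a < v_j: v_i < v_t < v_a < v_j.
With v_j < v_p: v_i < v_t < v_a < v_j < v_p.
With v_p < v_r: v_i < v_t < v_a < v_j < v_p < v_r.
Then v_r < v_m extends the chain to v_m.
So v_i < v_m; v_i is the smaller of the two.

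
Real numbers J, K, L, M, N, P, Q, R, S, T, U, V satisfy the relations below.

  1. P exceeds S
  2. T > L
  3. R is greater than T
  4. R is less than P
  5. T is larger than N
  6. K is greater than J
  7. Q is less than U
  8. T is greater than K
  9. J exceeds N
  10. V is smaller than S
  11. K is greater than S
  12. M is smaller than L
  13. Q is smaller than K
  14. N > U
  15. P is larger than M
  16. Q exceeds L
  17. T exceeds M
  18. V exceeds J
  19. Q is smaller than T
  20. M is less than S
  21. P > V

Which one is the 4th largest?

The consecutive relations fix a unique order: M < L < Q < U < N < J < V < S < K < T < R < P.
The 4th largest is K.

K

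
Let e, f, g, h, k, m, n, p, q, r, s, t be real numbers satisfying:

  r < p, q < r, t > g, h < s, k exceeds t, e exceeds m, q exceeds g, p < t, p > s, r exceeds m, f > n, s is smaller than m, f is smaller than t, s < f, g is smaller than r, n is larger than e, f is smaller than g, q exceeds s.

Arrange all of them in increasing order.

h < s < m < e < n < f < g < q < r < p < t < k

Each adjacent pair is fixed by a given relation: h < s; s < m; m < e; e < n; n < f; f < g; g < q; q < r; r < p; p < t; t < k. Chaining them end to end gives the full order.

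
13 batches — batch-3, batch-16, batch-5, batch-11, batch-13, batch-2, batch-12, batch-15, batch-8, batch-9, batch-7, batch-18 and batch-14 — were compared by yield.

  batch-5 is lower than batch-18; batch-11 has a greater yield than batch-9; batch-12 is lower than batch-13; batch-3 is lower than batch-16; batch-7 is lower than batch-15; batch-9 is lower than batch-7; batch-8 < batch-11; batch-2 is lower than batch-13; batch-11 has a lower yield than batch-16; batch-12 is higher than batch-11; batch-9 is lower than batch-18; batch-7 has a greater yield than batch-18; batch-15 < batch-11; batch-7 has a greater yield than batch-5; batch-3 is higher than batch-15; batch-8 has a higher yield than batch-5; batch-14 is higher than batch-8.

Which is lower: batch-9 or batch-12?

batch-9

The relevant relations are batch-9 < batch-18; batch-18 < batch-7; batch-7 < batch-15; batch-15 < batch-11; batch-11 < batch-12.
Together: batch-9 < batch-18 < batch-7 < batch-15 < batch-11 < batch-12.
So batch-9 < batch-12; batch-9 is the lower of the two.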